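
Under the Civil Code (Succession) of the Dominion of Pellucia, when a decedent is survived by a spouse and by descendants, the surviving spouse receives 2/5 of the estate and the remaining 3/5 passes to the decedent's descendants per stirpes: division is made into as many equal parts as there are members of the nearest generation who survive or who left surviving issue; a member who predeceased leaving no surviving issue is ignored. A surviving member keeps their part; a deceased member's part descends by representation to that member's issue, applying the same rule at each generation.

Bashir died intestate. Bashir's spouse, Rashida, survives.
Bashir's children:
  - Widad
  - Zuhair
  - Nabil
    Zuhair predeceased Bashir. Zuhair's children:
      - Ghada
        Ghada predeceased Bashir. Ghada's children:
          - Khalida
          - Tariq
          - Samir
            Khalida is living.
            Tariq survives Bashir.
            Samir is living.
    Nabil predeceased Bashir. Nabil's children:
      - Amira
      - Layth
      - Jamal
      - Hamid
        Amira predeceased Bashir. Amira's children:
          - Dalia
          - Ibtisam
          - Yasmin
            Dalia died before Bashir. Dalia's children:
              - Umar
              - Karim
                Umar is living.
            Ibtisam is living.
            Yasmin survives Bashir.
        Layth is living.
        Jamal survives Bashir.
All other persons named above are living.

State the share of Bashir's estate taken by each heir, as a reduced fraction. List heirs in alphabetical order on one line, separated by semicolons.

Hamid 1/20; Ibtisam 1/60; Jamal 1/20; Karim 1/120; Khalida 1/15; Layth 1/20; Rashida 2/5; Samir 1/15; Tariq 1/15; Umar 1/120; Widad 1/5; Yasmin 1/60

Rashida, as surviving spouse, takes 2/5.
The remaining 3/5 passes to Bashir's descendants per stirpes.
The 3/5 is divided into 3 equal shares of 1/5 among Widad, Zuhair, Nabil.
Widad is living and takes 1/5.
Zuhair predeceased; the 1/5 allotted to Zuhair's branch passes to Zuhair's issue by representation.
Ghada's line is the sole branch at this level, so the full 1/5 passes to Ghada's issue by representation.
The 1/5 is divided into 3 equal shares of 1/15 among Khalida, Tariq, Samir.
Khalida is living and takes 1/15.
Tariq is living and takes 1/15.
Samir is living and takes 1/15.
Nabil predeceased; the 1/5 allotted to Nabil's branch passes to Nabil's issue by representation.
The 1/5 is divided into 4 equal shares of 1/20 among Amira, Layth, Jamal, Hamid.
Amira predeceased; the 1/20 allotted to Amira's branch passes to Amira's issue by representation.
The 1/20 is divided into 3 equal shares of 1/60 among Dalia, Ibtisam, Yasmin.
Dalia predeceased; the 1/60 allotted to Dalia's branch passes to Dalia's issue by representation.
The 1/60 is divided into 2 equal shares of 1/120 among Umar, Karim.
Umar is living and takes 1/120.
Karim is living and takes 1/120.
Ibtisam is living and takes 1/60.
Yasmin is living and takes 1/60.
Layth is living and takes 1/20.
Jamal is living and takes 1/20.
Hamid is living and takes 1/20.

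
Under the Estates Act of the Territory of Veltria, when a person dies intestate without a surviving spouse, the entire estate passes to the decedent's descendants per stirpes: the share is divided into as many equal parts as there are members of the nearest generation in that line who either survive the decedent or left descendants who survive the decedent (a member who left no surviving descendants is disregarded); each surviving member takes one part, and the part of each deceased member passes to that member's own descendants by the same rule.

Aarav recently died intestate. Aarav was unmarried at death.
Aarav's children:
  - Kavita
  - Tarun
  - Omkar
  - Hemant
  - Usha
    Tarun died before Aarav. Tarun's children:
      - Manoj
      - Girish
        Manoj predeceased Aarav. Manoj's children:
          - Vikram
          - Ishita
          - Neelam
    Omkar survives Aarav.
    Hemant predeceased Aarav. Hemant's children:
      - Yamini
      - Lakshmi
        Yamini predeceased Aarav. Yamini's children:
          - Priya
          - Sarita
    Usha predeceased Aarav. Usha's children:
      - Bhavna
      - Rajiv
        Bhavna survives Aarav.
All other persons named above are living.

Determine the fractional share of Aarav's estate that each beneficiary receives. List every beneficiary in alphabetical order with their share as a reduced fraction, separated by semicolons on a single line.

There is no surviving spouse, so the entire estate passes to Aarav's descendants per stirpes.
The estate is divided into 5 equal shares of 1/5 among Kavita, Tarun, Omkar, Hemant, Usha.
Kavita is living and takes 1/5.
Tarun predeceased; the 1/5 allotted to Tarun's branch passes to Tarun's issue by representation.
The 1/5 is divided into 2 equal shares of 1/10 among Manoj, Girish.
Manoj predeceased; the 1/10 allotted to Manoj's branch passes to Manoj's issue by representation.
The 1/10 is divided into 3 equal shares of 1/30 among Vikram, Ishita, Neelam.
Vikram is living and takes 1/30.
Ishita is living and takes 1/30.
Neelam is living and takes 1/30.
Girish is living and takes 1/10.
Omkar is living and takes 1/5.
Hemant predeceased; the 1/5 allotted to Hemant's branch passes to Hemant's issue by representation.
The 1/5 is divided into 2 equal shares of 1/10 among Yamini, Lakshmi.
Yamini predeceased; the 1/10 allotted to Yamini's branch passes to Yamini's issue by representation.
The 1/10 is divided into 2 equal shares of 1/20 among Priya, Sarita.
Priya is living and takes 1/20.
Sarita is living and takes 1/20.
Lakshmi is living and takes 1/10.
Usha predeceased; the 1/5 allotted to Usha's branch passes to Usha's issue by representation.
The 1/5 is divided into 2 equal shares of 1/10 among Bhavna, Rajiv.
Bhavna is living and takes 1/10.
Rajiv is living and takes 1/10.

Bhavna 1/10; Girish 1/10; Ishita 1/30; Kavita 1/5; Lakshmi 1/10; Neelam 1/30; Omkar 1/5; Priya 1/20; Rajiv 1/10; Sarita 1/20; Vikram 1/30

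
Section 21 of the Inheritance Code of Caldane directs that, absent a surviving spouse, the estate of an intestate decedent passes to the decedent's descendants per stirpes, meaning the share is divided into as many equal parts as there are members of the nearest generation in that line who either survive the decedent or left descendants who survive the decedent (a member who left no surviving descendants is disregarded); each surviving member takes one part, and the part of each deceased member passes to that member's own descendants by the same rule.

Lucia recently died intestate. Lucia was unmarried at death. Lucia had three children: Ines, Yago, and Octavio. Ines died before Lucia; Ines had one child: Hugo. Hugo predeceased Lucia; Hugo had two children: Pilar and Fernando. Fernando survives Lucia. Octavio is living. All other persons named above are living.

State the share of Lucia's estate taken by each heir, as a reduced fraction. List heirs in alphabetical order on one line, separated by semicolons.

Fernando 1/6; Octavio 1/3; Pilar 1/6; Yago 1/3

There is no surviving spouse, so the entire estate passes to Lucia's descendants per stirpes.
The estate is divided into 3 equal shares of 1/3 among Ines, Yago, Octavio.
Ines predeceased; the 1/3 allotted to Ines's branch passes to Ines's issue by representation.
Hugo's line is the sole branch at this level, so the full 1/3 passes to Hugo's issue by representation.
The 1/3 is divided into 2 equal shares of 1/6 among Pilar, Fernando.
Pilar is living and takes 1/6.
Fernando is living and takes 1/6.
Yago is living and takes 1/3.
Octavio is living and takes 1/3.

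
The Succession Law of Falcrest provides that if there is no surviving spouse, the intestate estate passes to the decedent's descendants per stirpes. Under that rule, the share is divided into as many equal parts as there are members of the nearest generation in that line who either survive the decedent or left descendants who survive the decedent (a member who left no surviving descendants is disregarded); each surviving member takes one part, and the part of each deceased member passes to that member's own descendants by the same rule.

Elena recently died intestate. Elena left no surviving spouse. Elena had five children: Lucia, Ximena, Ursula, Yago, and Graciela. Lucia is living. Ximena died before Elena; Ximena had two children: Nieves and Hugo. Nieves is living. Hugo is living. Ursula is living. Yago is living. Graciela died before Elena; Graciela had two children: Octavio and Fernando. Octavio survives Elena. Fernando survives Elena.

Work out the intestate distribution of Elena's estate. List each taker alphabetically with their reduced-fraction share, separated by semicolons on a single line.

There is no surviving spouse, so the entire estate passes to Elena's descendants per stirpes.
The estate is divided into 5 equal shares of 1/5 among Lucia, Ximena, Ursula, Yago, Graciela.
Lucia is living and takes 1/5.
Ximena predeceased; the 1/5 allotted to Ximena's branch passes to Ximena's issue by representation.
The 1/5 is divided into 2 equal shares of 1/10 among Nieves, Hugo.
Nieves is living and takes 1/10.
Hugo is living and takes 1/10.
Ursula is living and takes 1/5.
Yago is living and takes 1/5.
Graciela predeceased; the 1/5 allotted to Graciela's branch passes to Graciela's issue by representation.
The 1/5 is divided into 2 equal shares of 1/10 among Octavio, Fernando.
Octavio is living and takes 1/10.
Fernando is living and takes 1/10.

Fernando 1/10; Hugo 1/10; Lucia 1/5; Nieves 1/10; Octavio 1/10; Ursula 1/5; Yago 1/5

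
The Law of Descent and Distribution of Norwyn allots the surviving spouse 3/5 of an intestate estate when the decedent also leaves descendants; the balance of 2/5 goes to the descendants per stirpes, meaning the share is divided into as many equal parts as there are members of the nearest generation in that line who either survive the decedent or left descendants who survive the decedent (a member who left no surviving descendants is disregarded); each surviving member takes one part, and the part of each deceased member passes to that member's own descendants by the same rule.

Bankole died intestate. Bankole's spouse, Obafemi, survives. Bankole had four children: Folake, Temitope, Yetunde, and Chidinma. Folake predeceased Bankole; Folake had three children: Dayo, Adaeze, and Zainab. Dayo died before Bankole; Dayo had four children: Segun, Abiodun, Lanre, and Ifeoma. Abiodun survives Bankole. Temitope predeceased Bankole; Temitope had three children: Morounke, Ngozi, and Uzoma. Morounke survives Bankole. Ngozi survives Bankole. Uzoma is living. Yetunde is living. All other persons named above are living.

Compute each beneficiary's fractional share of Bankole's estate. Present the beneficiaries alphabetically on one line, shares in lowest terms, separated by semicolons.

Obafemi, as surviving spouse, takes 3/5.
The remaining 2/5 passes to Bankole's descendants per stirpes.
The 2/5 is divided into 4 equal shares of 1/10 among Folake, Temitope, Yetunde, Chidinma.
Folake predeceased; the 1/10 allotted to Folake's branch passes to Folake's issue by representation.
The 1/10 is divided into 3 equal shares of 1/30 among Dayo, Adaeze, Zainab.
Dayo predeceased; the 1/30 allotted to Dayo's branch passes to Dayo's issue by representation.
The 1/30 is divided into 4 equal shares of 1/120 among Segun, Abiodun, Lanre, Ifeoma.
Segun is living and takes 1/120.
Abiodun is living and takes 1/120.
Lanre is living and takes 1/120.
Ifeoma is living and takes 1/120.
Adaeze is living and takes 1/30.
Zainab is living and takes 1/30.
Temitope predeceased; the 1/10 allotted to Temitope's branch passes to Temitope's issue by representation.
The 1/10 is divided into 3 equal shares of 1/30 among Morounke, Ngozi, Uzoma.
Morounke is living and takes 1/30.
Ngozi is living and takes 1/30.
Uzoma is living and takes 1/30.
Yetunde is living and takes 1/10.
Chidinma is living and takes 1/10.

Abiodun 1/120; Adaeze 1/30; Chidinma 1/10; Ifeoma 1/120; Lanre 1/120; Morounke 1/30; Ngozi 1/30; Obafemi 3/5; Segun 1/120; Uzoma 1/30; Yetunde 1/10; Zainab 1/30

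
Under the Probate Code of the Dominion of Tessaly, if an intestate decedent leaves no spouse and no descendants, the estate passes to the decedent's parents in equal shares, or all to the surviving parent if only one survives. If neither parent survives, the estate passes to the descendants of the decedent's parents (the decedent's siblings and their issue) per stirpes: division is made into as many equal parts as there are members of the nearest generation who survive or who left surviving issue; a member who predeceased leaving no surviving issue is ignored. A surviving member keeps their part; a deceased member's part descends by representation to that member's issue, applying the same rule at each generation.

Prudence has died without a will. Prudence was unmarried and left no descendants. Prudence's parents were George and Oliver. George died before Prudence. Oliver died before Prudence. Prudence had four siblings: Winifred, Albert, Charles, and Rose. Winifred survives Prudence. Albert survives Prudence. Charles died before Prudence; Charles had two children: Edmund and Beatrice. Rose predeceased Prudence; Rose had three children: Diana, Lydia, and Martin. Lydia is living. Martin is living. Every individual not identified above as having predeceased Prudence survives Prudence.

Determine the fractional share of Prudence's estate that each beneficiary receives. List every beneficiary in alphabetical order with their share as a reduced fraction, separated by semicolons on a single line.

Albert 1/4; Beatrice 1/8; Diana 1/12; Edmund 1/8; Lydia 1/12; Martin 1/12; Winifred 1/4

Neither parent survives and there are no descendants, so the estate passes to Prudence's siblings and their issue per stirpes.
The estate is divided into 4 equal shares of 1/4 among Winifred, Albert, Charles, Rose.
Winifred is living and takes 1/4.
Albert is living and takes 1/4.
Charles predeceased; the 1/4 allotted to Charles's branch passes to Charles's issue by representation.
The 1/4 is divided into 2 equal shares of 1/8 among Edmund, Beatrice.
Edmund is living and takes 1/8.
Beatrice is living and takes 1/8.
Rose predeceased; the 1/4 allotted to Rose's branch passes to Rose's issue by representation.
The 1/4 is divided into 3 equal shares of 1/12 among Diana, Lydia, Martin.
Diana is living and takes 1/12.
Lydia is living and takes 1/12.
Martin is living and takes 1/12.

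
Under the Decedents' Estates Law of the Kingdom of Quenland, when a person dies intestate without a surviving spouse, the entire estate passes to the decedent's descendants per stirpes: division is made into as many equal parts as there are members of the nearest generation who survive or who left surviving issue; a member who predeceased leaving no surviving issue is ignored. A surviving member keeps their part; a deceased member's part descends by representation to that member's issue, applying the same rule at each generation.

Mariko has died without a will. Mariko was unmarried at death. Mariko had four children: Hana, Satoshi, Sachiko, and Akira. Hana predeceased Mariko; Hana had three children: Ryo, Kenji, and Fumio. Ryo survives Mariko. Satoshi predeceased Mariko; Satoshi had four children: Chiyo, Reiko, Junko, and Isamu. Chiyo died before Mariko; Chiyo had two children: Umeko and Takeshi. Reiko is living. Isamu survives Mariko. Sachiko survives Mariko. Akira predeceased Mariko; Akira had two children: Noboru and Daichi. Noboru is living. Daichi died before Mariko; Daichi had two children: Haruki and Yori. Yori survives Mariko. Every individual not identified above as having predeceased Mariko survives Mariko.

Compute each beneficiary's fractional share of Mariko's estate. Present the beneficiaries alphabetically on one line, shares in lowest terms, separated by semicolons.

Fumio 1/12; Haruki 1/16; Isamu 1/16; Junko 1/16; Kenji 1/12; Noboru 1/8; Reiko 1/16; Ryo 1/12; Sachiko 1/4; Takeshi 1/32; Umeko 1/32; Yori 1/16

There is no surviving spouse, so the entire estate passes to Mariko's descendants per stirpes.
The estate is divided into 4 equal shares of 1/4 among Hana, Satoshi, Sachiko, Akira.
Hana predeceased; the 1/4 allotted to Hana's branch passes to Hana's issue by representation.
The 1/4 is divided into 3 equal shares of 1/12 among Ryo, Kenji, Fumio.
Ryo is living and takes 1/12.
Kenji is living and takes 1/12.
Fumio is living and takes 1/12.
Satoshi predeceased; the 1/4 allotted to Satoshi's branch passes to Satoshi's issue by representation.
The 1/4 is divided into 4 equal shares of 1/16 among Chiyo, Reiko, Junko, Isamu.
Chiyo predeceased; the 1/16 allotted to Chiyo's branch passes to Chiyo's issue by representation.
The 1/16 is divided into 2 equal shares of 1/32 among Umeko, Takeshi.
Umeko is living and takes 1/32.
Takeshi is living and takes 1/32.
Reiko is living and takes 1/16.
Junko is living and takes 1/16.
Isamu is living and takes 1/16.
Sachiko is living and takes 1/4.
Akira predeceased; the 1/4 allotted to Akira's branch passes to Akira's issue by representation.
The 1/4 is divided into 2 equal shares of 1/8 among Noboru, Daichi.
Noboru is living and takes 1/8.
Daichi predeceased; the 1/8 allotted to Daichi's branch passes to Daichi's issue by representation.
The 1/8 is divided into 2 equal shares of 1/16 among Haruki, Yori.
Haruki is living and takes 1/16.
Yori is living and takes 1/16.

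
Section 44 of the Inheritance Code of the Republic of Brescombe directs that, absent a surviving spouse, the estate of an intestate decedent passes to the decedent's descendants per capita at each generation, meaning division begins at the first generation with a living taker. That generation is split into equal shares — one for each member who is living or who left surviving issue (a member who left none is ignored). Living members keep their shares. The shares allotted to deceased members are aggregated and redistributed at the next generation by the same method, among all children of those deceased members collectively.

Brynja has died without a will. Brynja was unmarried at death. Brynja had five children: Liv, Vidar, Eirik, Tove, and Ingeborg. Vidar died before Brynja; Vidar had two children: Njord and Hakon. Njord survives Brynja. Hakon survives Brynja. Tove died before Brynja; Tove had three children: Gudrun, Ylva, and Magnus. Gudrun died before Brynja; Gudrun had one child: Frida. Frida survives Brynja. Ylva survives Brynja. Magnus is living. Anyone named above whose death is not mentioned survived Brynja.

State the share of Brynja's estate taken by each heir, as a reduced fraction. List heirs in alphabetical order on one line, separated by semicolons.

There is no surviving spouse, so the entire estate passes to Brynja's descendants per capita at each generation.
At generation 1 (Liv, Vidar, Eirik, Tove, Ingeborg) there are 5 shares of (1)/5 = 1/5 each.
Living: Liv, Eirik, and Ingeborg — each takes 1/5.
Deceased: Vidar and Tove. Their combined 2/5 is pooled and carried to generation 2.
At generation 2 (Njord, Hakon, Gudrun, Ylva, Magnus) there are 5 shares of (2/5)/5 = 2/25 each.
Living: Njord, Hakon, Ylva, and Magnus — each takes 2/25.
Deceased: Gudrun. That 2/25 share is carried to generation 3.
At generation 3 (Frida) there are 1 shares of (2/25)/1 = 2/25 each.
Living: Frida — each takes 2/25.

Eirik 1/5; Frida 2/25; Hakon 2/25; Ingeborg 1/5; Liv 1/5; Magnus 2/25; Njord 2/25; Ylva 2/25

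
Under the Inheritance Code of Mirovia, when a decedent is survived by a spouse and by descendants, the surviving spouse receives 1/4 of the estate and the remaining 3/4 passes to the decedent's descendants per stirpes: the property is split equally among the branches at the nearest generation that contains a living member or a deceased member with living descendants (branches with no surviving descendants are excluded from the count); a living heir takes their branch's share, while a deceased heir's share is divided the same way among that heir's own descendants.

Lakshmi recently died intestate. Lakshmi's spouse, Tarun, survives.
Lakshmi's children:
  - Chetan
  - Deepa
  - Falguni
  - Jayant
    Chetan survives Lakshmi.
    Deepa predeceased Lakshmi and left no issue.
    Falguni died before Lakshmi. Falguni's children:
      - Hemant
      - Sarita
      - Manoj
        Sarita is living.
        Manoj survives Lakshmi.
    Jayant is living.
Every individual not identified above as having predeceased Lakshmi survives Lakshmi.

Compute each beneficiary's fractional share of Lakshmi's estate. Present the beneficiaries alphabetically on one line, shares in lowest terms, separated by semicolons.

Tarun, as surviving spouse, takes 1/4.
The remaining 3/4 passes to Lakshmi's descendants per stirpes.
Deepa left no surviving issue, so that branch lapses and is disregarded.
The 3/4 is divided into 3 equal shares of 1/4 among Chetan, Falguni, Jayant.
Chetan is living and takes 1/4.
Falguni predeceased; the 1/4 allotted to Falguni's branch passes to Falguni's issue by representation.
The 1/4 is divided into 3 equal shares of 1/12 among Hemant, Sarita, Manoj.
Hemant is living and takes 1/12.
Sarita is living and takes 1/12.
Manoj is living and takes 1/12.
Jayant is living and takes 1/4.

Chetan 1/4; Hemant 1/12; Jayant 1/4; Manoj 1/12; Sarita 1/12; Tarun 1/4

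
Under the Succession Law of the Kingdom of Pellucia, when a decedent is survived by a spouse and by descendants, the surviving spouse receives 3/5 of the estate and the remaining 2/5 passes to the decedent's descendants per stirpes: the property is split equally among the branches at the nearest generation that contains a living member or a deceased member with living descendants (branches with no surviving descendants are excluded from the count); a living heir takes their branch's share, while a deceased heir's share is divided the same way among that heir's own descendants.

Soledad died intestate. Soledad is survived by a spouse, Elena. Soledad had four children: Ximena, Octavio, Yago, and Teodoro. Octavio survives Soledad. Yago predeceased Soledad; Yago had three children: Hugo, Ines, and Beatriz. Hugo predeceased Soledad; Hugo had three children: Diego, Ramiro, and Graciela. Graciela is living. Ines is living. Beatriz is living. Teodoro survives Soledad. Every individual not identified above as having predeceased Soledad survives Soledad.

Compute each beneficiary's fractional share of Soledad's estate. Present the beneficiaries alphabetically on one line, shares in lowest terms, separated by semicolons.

Beatriz 1/30; Diego 1/90; Elena 3/5; Graciela 1/90; Ines 1/30; Octavio 1/10; Ramiro 1/90; Teodoro 1/10; Ximena 1/10

Elena, as surviving spouse, takes 3/5.
The remaining 2/5 passes to Soledad's descendants per stirpes.
The 2/5 is divided into 4 equal shares of 1/10 among Ximena, Octavio, Yago, Teodoro.
Ximena is living and takes 1/10.
Octavio is living and takes 1/10.
Yago predeceased; the 1/10 allotted to Yago's branch passes to Yago's issue by representation.
The 1/10 is divided into 3 equal shares of 1/30 among Hugo, Ines, Beatriz.
Hugo predeceased; the 1/30 allotted to Hugo's branch passes to Hugo's issue by representation.
The 1/30 is divided into 3 equal shares of 1/90 among Diego, Ramiro, Graciela.
Diego is living and takes 1/90.
Ramiro is living and takes 1/90.
Graciela is living and takes 1/90.
Ines is living and takes 1/30.
Beatriz is living and takes 1/30.
Teodoro is living and takes 1/10.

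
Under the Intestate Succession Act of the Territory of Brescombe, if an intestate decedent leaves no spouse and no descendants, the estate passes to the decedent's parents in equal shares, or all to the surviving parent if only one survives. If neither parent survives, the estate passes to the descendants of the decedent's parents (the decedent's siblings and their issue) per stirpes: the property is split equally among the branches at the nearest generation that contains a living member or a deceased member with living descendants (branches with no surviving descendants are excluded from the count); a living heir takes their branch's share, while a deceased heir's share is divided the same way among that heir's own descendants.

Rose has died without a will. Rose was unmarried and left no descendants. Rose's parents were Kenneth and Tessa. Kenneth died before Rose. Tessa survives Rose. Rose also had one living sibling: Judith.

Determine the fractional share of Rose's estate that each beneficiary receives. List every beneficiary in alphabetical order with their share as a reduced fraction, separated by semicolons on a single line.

Only one parent, Tessa, survives, so Tessa takes the entire estate. The siblings take nothing because a surviving parent has priority.

Tessa 1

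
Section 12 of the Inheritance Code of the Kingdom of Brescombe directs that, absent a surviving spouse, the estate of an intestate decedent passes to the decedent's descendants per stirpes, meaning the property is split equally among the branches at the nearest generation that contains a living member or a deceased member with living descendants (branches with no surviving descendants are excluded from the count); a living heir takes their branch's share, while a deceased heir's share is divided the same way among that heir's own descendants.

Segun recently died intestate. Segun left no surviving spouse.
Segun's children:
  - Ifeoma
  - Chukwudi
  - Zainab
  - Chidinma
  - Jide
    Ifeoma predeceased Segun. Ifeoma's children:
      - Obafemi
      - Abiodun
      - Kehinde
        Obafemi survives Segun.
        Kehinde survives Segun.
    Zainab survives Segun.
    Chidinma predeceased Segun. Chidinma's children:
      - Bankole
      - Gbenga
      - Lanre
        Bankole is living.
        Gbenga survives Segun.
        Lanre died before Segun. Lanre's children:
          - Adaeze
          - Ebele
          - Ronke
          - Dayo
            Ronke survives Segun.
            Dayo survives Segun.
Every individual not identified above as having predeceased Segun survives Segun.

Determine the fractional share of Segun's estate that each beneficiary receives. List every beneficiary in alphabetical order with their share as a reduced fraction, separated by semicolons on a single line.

There is no surviving spouse, so the entire estate passes to Segun's descendants per stirpes.
The estate is divided into 5 equal shares of 1/5 among Ifeoma, Chukwudi, Zainab, Chidinma, Jide.
Ifeoma predeceased; the 1/5 allotted to Ifeoma's branch passes to Ifeoma's issue by representation.
The 1/5 is divided into 3 equal shares of 1/15 among Obafemi, Abiodun, Kehinde.
Obafemi is living and takes 1/15.
Abiodun is living and takes 1/15.
Kehinde is living and takes 1/15.
Chukwudi is living and takes 1/5.
Zainab is living and takes 1/5.
Chidinma predeceased; the 1/5 allotted to Chidinma's branch passes to Chidinma's issue by representation.
The 1/5 is divided into 3 equal shares of 1/15 among Bankole, Gbenga, Lanre.
Bankole is living and takes 1/15.
Gbenga is living and takes 1/15.
Lanre predeceased; the 1/15 allotted to Lanre's branch passes to Lanre's issue by representation.
The 1/15 is divided into 4 equal shares of 1/60 among Adaeze, Ebele, Ronke, Dayo.
Adaeze is living and takes 1/60.
Ebele is living and takes 1/60.
Ronke is living and takes 1/60.
Dayo is living and takes 1/60.
Jide is living and takes 1/5.

Abiodun 1/15; Adaeze 1/60; Bankole 1/15; Chukwudi 1/5; Dayo 1/60; Ebele 1/60; Gbenga 1/15; Jide 1/5; Kehinde 1/15; Obafemi 1/15; Ronke 1/60; Zainab 1/5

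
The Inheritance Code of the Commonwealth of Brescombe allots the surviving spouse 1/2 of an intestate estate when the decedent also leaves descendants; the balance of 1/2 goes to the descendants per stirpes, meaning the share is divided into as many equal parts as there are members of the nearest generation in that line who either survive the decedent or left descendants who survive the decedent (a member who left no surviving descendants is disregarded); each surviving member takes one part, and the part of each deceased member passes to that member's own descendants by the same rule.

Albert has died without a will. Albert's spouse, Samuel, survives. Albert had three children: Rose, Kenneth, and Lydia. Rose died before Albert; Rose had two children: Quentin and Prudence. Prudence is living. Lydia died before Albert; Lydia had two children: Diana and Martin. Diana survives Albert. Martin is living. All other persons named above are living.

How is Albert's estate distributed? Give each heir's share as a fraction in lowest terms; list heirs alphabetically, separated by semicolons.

Samuel, as surviving spouse, takes 1/2.
The remaining 1/2 passes to Albert's descendants per stirpes.
The 1/2 is divided into 3 equal shares of 1/6 among Rose, Kenneth, Lydia.
Rose predeceased; the 1/6 allotted to Rose's branch passes to Rose's issue by representation.
The 1/6 is divided into 2 equal shares of 1/12 among Quentin, Prudence.
Quentin is living and takes 1/12.
Prudence is living and takes 1/12.
Kenneth is living and takes 1/6.
Lydia predeceased; the 1/6 allotted to Lydia's branch passes to Lydia's issue by representation.
The 1/6 is divided into 2 equal shares of 1/12 among Diana, Martin.
Diana is living and takes 1/12.
Martin is living and takes 1/12.

Diana 1/12; Kenneth 1/6; Martin 1/12; Prudence 1/12; Quentin 1/12; Samuel 1/2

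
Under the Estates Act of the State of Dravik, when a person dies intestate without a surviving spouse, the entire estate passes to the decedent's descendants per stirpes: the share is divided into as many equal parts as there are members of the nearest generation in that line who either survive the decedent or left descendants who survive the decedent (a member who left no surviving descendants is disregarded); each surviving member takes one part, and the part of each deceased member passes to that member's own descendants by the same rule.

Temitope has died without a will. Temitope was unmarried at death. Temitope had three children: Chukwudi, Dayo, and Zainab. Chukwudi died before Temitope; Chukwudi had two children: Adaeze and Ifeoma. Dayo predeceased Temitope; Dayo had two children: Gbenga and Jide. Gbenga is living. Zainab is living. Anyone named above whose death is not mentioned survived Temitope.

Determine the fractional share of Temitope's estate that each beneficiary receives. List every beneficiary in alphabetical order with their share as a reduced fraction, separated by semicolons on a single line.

There is no surviving spouse, so the entire estate passes to Temitope's descendants per stirpes.
The estate is divided into 3 equal shares of 1/3 among Chukwudi, Dayo, Zainab.
Chukwudi predeceased; the 1/3 allotted to Chukwudi's branch passes to Chukwudi's issue by representation.
The 1/3 is divided into 2 equal shares of 1/6 among Adaeze, Ifeoma.
Adaeze is living and takes 1/6.
Ifeoma is living and takes 1/6.
Dayo predeceased; the 1/3 allotted to Dayo's branch passes to Dayo's issue by representation.
The 1/3 is divided into 2 equal shares of 1/6 among Gbenga, Jide.
Gbenga is living and takes 1/6.
Jide is living and takes 1/6.
Zainab is living and takes 1/3.

Adaeze 1/6; Gbenga 1/6; Ifeoma 1/6; Jide 1/6; Zainab 1/3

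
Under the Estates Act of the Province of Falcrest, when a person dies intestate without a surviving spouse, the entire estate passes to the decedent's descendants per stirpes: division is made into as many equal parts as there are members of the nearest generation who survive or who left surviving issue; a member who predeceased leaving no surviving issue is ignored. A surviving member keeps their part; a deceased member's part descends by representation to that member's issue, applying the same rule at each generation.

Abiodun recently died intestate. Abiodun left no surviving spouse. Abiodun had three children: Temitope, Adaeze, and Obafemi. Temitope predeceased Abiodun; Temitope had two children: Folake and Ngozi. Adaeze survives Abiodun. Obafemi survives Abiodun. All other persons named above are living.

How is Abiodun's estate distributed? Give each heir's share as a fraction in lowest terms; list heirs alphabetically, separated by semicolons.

Adaeze 1/3; Folake 1/6; Ngozi 1/6; Obafemi 1/3

There is no surviving spouse, so the entire estate passes to Abiodun's descendants per stirpes.
The estate is divided into 3 equal shares of 1/3 among Temitope, Adaeze, Obafemi.
Temitope predeceased; the 1/3 allotted to Temitope's branch passes to Temitope's issue by representation.
The 1/3 is divided into 2 equal shares of 1/6 among Folake, Ngozi.
Folake is living and takes 1/6.
Ngozi is living and takes 1/6.
Adaeze is living and takes 1/3.
Obafemi is living and takes 1/3.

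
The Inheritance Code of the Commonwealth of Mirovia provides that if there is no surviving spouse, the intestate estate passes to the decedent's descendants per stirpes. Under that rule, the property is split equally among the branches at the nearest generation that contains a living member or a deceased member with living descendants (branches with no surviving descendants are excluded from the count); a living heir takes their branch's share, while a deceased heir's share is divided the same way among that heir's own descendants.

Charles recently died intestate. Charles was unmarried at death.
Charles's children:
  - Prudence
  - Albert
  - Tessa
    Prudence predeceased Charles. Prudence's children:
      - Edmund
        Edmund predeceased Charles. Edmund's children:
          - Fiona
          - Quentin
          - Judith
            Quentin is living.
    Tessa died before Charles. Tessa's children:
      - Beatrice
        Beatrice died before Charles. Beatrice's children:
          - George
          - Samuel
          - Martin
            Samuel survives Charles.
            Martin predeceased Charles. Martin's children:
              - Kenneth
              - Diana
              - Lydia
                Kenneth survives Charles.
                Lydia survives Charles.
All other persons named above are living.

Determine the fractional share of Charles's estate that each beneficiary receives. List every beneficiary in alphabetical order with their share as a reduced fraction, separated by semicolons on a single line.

There is no surviving spouse, so the entire estate passes to Charles's descendants per stirpes.
The estate is divided into 3 equal shares of 1/3 among Prudence, Albert, Tessa.
Prudence predeceased; the 1/3 allotted to Prudence's branch passes to Prudence's issue by representation.
Edmund's line is the sole branch at this level, so the full 1/3 passes to Edmund's issue by representation.
The 1/3 is divided into 3 equal shares of 1/9 among Fiona, Quentin, Judith.
Fiona is living and takes 1/9.
Quentin is living and takes 1/9.
Judith is living and takes 1/9.
Albert is living and takes 1/3.
Tessa predeceased; the 1/3 allotted to Tessa's branch passes to Tessa's issue by representation.
Beatrice's line is the sole branch at this level, so the full 1/3 passes to Beatrice's issue by representation.
The 1/3 is divided into 3 equal shares of 1/9 among George, Samuel, Martin.
George is living and takes 1/9.
Samuel is living and takes 1/9.
Martin predeceased; the 1/9 allotted to Martin's branch passes to Martin's issue by representation.
The 1/9 is divided into 3 equal shares of 1/27 among Kenneth, Diana, Lydia.
Kenneth is living and takes 1/27.
Diana is living and takes 1/27.
Lydia is living and takes 1/27.

Albert 1/3; Diana 1/27; Fiona 1/9; George 1/9; Judith 1/9; Kenneth 1/27; Lydia 1/27; Quentin 1/9; Samuel 1/9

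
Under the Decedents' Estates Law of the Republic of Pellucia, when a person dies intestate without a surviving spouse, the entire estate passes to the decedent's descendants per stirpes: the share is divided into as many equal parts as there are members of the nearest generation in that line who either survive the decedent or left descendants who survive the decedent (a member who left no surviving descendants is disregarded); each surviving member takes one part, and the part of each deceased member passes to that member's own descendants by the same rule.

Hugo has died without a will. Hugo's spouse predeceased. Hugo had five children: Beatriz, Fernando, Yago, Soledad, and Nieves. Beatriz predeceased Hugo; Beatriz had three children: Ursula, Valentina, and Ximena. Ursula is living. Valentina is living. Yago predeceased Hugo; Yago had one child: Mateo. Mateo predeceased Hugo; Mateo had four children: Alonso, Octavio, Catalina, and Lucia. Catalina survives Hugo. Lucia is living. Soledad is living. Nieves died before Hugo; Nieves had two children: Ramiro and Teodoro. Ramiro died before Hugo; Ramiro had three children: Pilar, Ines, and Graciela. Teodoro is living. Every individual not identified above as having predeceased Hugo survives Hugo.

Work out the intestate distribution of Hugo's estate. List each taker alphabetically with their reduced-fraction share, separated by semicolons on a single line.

Alonso 1/20; Catalina 1/20; Fernando 1/5; Graciela 1/30; Ines 1/30; Lucia 1/20; Octavio 1/20; Pilar 1/30; Soledad 1/5; Teodoro 1/10; Ursula 1/15; Valentina 1/15; Ximena 1/15

There is no surviving spouse, so the entire estate passes to Hugo's descendants per stirpes.
The estate is divided into 5 equal shares of 1/5 among Beatriz, Fernando, Yago, Soledad, Nieves.
Beatriz predeceased; the 1/5 allotted to Beatriz's branch passes to Beatriz's issue by representation.
The 1/5 is divided into 3 equal shares of 1/15 among Ursula, Valentina, Ximena.
Ursula is living and takes 1/15.
Valentina is living and takes 1/15.
Ximena is living and takes 1/15.
Fernando is living and takes 1/5.
Yago predeceased; the 1/5 allotted to Yago's branch passes to Yago's issue by representation.
Mateo's line is the sole branch at this level, so the full 1/5 passes to Mateo's issue by representation.
The 1/5 is divided into 4 equal shares of 1/20 among Alonso, Octavio, Catalina, Lucia.
Alonso is living and takes 1/20.
Octavio is living and takes 1/20.
Catalina is living and takes 1/20.
Lucia is living and takes 1/20.
Soledad is living and takes 1/5.
Nieves predeceased; the 1/5 allotted to Nieves's branch passes to Nieves's issue by representation.
The 1/5 is divided into 2 equal shares of 1/10 among Ramiro, Teodoro.
Ramiro predeceased; the 1/10 allotted to Ramiro's branch passes to Ramiro's issue by representation.
The 1/10 is divided into 3 equal shares of 1/30 among Pilar, Ines, Graciela.
Pilar is living and takes 1/30.
Ines is living and takes 1/30.
Graciela is living and takes 1/30.
Teodoro is living and takes 1/10.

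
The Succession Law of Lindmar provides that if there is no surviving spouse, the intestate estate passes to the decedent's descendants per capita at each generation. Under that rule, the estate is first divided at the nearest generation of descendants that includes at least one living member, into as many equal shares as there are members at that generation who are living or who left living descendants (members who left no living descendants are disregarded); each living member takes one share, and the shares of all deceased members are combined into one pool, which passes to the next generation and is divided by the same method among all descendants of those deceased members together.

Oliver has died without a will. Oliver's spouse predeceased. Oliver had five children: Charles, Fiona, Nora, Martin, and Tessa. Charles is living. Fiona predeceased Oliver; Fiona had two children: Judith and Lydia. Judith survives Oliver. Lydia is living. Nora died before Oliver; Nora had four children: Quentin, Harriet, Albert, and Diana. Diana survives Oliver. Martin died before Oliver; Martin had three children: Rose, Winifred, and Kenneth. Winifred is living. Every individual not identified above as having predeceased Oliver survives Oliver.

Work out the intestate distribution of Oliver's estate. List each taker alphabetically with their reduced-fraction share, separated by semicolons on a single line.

Albert 1/15; Charles 1/5; Diana 1/15; Harriet 1/15; Judith 1/15; Kenneth 1/15; Lydia 1/15; Quentin 1/15; Rose 1/15; Tessa 1/5; Winifred 1/15

There is no surviving spouse, so the entire estate passes to Oliver's descendants per capita at each generation.
At generation 1 (Charles, Fiona, Nora, Martin, Tessa) there are 5 shares of (1)/5 = 1/5 each.
Living: Charles and Tessa — each takes 1/5.
Deceased: Fiona, Nora, and Martin. Their combined 3/5 is pooled and carried to generation 2.
At generation 2 (Judith, Lydia, Quentin, Harriet, Albert, Diana, Rose, Winifred, Kenneth) there are 9 shares of (3/5)/9 = 1/15 each.
Living: Judith, Lydia, Quentin, Harriet, Albert, Diana, Rose, Winifred, and Kenneth — each takes 1/15.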